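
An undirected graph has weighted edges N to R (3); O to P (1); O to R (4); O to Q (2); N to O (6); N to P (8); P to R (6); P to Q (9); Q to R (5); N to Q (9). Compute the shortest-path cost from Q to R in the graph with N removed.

Routes from Q to R avoiding N:
Q→P→R: 9 + 6 = 15
Q→O→R: 2 + 4 = 6
Q→O→P→R: 2 + 1 + 6 = 9
Q→P→O→R: 9 + 1 + 4 = 14
Q→R: 5
Best route has total 5.

5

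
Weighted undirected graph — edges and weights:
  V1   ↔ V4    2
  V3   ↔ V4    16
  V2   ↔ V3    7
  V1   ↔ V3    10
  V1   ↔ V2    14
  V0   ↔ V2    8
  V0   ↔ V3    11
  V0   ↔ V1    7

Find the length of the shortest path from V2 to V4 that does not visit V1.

23

Paths from V2 to V4 avoiding V1:
V2-V3-V4: 7 + 16 = 23
V2-V0-V3-V4: 8 + 11 + 16 = 35
Shortest: 23.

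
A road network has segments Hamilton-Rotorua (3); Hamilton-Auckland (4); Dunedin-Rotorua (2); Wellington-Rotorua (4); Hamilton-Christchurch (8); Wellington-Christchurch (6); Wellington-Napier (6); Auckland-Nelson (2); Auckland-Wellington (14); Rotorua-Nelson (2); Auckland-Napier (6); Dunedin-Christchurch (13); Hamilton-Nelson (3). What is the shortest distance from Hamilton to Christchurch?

Checking several routes:
Hamilton -> Rotorua -> Dunedin -> Christchurch: 3 + 2 + 13 = 18
Hamilton -> Christchurch: 8
Hamilton -> Nelson -> Rotorua -> Wellington -> Christchurch: 3 + 2 + 4 + 6 = 15
Hamilton -> Nelson -> Rotorua -> Dunedin -> Christchurch: 3 + 2 + 2 + 13 = 20
Hamilton -> Auckland -> Nelson -> Rotorua -> Wellington -> Christchurch: 4 + 2 + 2 + 4 + 6 = 18
Hamilton -> Rotorua -> Wellington -> Christchurch: 3 + 4 + 6 = 13
The minimum is 8.

8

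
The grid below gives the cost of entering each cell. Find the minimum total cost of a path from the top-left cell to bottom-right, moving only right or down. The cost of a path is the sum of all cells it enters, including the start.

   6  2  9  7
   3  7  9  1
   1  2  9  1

22

Cheapest: [0,0] → [1,0] → [2,0] → [2,1] → [2,2] → [2,3]
  6 + 3 + 1 + 2 + 9 + 1 = 22
(Top row then right column would cost 26.)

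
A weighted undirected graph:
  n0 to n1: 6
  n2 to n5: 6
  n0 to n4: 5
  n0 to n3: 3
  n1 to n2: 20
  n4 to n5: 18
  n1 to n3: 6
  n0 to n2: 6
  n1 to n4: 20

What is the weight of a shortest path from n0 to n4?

5

Some routes from n0 to n4:
n0 - n4: 5
n0 - n1 - n4: 6 + 20 = 26
n0 - n2 - n1 - n4: 6 + 20 + 20 = 46
n0 - n2 - n5 - n4: 6 + 6 + 18 = 30
n0 - n1 - n2 - n5 - n4: 6 + 20 + 6 + 18 = 50
n0 - n3 - n1 - n4: 3 + 6 + 20 = 29
Best route has total 5.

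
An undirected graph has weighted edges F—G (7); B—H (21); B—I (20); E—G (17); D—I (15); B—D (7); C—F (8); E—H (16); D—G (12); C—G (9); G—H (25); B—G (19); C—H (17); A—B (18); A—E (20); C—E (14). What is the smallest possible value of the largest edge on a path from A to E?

18

Checking several routes:
A - B - D - G - F - C - H - E: max(18, 7, 12, 7, 8, 17, 16) = 18
A - B - D - G - E: max(18, 7, 12, 17) = 18
A - B - G - C - H - E: max(18, 19, 9, 17, 16) = 19
A - B - D - G - F - C - E: max(18, 7, 12, 7, 8, 14) = 18
A - B - D - G - C - H - E: max(18, 7, 12, 9, 17, 16) = 18
A - B - D - G - C - E: max(18, 7, 12, 9, 14) = 18
The minimum achievable maximum is 18.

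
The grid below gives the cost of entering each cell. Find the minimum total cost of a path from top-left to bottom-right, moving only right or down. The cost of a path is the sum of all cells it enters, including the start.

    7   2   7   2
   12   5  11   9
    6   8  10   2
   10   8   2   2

One optimal route is (0,0) (0,1) (0,2) (0,3) (1,3) (2,3) (3,3).
Its cost is 7 + 2 + 7 + 2 + 9 + 2 + 2 = 31.

31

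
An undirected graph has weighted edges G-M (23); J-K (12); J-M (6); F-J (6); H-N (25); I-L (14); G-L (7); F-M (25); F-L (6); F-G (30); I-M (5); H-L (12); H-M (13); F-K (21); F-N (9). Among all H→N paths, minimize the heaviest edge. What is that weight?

A few of the H→N routes:
H -> L -> I -> M -> J -> F -> N: max(12, 14, 5, 6, 6, 9) = 14
H -> M -> J -> F -> N: max(13, 6, 6, 9) = 13
H -> M -> I -> L -> F -> N: max(13, 5, 14, 6, 9) = 14
H -> L -> F -> N: max(12, 6, 9) = 12
Best route has worst link 12.

12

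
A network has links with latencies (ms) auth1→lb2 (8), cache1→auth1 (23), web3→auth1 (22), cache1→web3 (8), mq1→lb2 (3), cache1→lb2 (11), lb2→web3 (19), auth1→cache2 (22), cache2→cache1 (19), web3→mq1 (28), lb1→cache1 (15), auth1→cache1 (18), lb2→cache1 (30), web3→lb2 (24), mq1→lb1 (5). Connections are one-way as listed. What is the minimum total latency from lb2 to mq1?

47

Routes from lb2 to mq1:
lb2→cache1→web3→mq1: 30 + 8 + 28 = 66
lb2→web3→mq1: 19 + 28 = 47
Shortest: 47 ms.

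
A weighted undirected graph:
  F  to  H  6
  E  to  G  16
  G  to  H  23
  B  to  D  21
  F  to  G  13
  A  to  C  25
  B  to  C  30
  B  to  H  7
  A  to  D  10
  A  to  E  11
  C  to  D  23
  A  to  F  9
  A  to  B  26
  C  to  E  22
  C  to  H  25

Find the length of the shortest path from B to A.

Comparing a few candidate routes:
B - H - F - A: 7 + 6 + 9 = 22
B - A: 26
B - D - A: 21 + 10 = 31
The minimum is 22.

22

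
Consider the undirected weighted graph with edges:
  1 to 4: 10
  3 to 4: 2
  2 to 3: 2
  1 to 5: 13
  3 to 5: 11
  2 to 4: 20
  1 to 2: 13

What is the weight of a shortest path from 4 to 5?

13

A few of the 4→5 routes:
4→2→3→5: 20 + 2 + 11 = 33
4→3→2→1→5: 2 + 2 + 13 + 13 = 30
4→1→5: 10 + 13 = 23
4→3→5: 2 + 11 = 13
The minimum is 13.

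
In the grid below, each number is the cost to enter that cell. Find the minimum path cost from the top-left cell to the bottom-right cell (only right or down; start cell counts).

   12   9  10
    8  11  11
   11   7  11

49

Take r0c0→r1c0→r1c1→r2c1→r2c2 for a total of 12 + 8 + 11 + 7 + 11 = 49.
For comparison, the top-then-right route costs 53.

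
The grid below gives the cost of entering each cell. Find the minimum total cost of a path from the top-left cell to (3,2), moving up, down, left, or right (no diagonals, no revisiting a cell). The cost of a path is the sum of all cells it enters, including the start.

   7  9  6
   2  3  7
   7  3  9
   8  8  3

Cheapest: r0c0 -> r1c0 -> r1c1 -> r2c1 -> r3c1 -> r3c2
  7 + 2 + 3 + 3 + 8 + 3 = 26

26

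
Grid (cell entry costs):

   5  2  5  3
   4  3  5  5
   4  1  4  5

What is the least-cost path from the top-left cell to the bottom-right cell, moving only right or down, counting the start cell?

Take (0,0) -> (0,1) -> (1,1) -> (2,1) -> (2,2) -> (2,3) for a total of 5 + 2 + 3 + 1 + 4 + 5 = 20.
(Top row then right column would cost 25.)

20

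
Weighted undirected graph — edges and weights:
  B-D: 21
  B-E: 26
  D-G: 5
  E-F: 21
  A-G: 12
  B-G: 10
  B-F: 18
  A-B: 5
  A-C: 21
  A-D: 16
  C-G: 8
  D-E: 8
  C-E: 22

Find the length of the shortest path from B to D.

15

A few of the B→D routes:
B → D: 21
B → A → G → D: 5 + 12 + 5 = 22
B → G → D: 10 + 5 = 15
B → A → D: 5 + 16 = 21
Shortest: 15.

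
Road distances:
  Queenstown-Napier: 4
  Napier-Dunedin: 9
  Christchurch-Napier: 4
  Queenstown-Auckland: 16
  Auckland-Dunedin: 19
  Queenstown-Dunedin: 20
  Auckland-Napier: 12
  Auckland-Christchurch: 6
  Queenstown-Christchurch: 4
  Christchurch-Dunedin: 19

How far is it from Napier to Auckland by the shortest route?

10

Some routes from Napier to Auckland:
Napier-Queenstown-Christchurch-Auckland: 4 + 4 + 6 = 14
Napier-Christchurch-Queenstown-Auckland: 4 + 4 + 16 = 24
Napier-Auckland: 12
Napier-Christchurch-Auckland: 4 + 6 = 10
Napier-Queenstown-Auckland: 4 + 16 = 20
Best route has total 10.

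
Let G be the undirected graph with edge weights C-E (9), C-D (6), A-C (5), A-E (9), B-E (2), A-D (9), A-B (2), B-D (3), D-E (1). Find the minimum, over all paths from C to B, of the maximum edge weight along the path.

5

Checking several routes:
C - D - E - B: max(6, 1, 2) = 6
C - D - A - E - B: max(6, 9, 9, 2) = 9
C - D - B: max(6, 3) = 6
C - A - B: max(5, 2) = 5
Smallest bottleneck: 5.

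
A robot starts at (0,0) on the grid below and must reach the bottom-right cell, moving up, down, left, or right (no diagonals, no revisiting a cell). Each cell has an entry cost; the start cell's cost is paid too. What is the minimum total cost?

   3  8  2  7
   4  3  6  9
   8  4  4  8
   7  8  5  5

Path r0c0 -> r1c0 -> r1c1 -> r2c1 -> r2c2 -> r3c2 -> r3c3: 3 + 4 + 3 + 4 + 4 + 5 + 5 = 28.

28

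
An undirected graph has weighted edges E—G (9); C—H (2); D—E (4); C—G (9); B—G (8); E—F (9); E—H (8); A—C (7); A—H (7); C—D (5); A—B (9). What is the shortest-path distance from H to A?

7

Checking several routes:
H - A: 7
H - E - G - C - A: 8 + 9 + 9 + 7 = 33
H - C - G - B - A: 2 + 9 + 8 + 9 = 28
H - C - A: 2 + 7 = 9
H - E - D - C - A: 8 + 4 + 5 + 7 = 24
H - E - G - B - A: 8 + 9 + 8 + 9 = 34
The minimum is 7.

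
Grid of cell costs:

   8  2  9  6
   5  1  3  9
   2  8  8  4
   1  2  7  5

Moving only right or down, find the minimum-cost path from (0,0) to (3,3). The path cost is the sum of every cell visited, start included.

One optimal route is [0,0] → [1,0] → [2,0] → [3,0] → [3,1] → [3,2] → [3,3].
Its cost is 8 + 5 + 2 + 1 + 2 + 7 + 5 = 30.

30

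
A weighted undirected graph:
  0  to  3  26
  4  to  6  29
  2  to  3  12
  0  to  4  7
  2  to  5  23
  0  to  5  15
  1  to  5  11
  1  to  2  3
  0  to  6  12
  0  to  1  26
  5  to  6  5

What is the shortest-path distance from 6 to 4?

19

A few of the 6→4 routes:
6 -> 4: 29
6 -> 5 -> 0 -> 4: 5 + 15 + 7 = 27
6 -> 5 -> 1 -> 2 -> 3 -> 0 -> 4: 5 + 11 + 3 + 12 + 26 + 7 = 64
6 -> 0 -> 4: 12 + 7 = 19
6 -> 5 -> 1 -> 0 -> 4: 5 + 11 + 26 + 7 = 49
6 -> 5 -> 2 -> 1 -> 0 -> 4: 5 + 23 + 3 + 26 + 7 = 64
Best route has total 19.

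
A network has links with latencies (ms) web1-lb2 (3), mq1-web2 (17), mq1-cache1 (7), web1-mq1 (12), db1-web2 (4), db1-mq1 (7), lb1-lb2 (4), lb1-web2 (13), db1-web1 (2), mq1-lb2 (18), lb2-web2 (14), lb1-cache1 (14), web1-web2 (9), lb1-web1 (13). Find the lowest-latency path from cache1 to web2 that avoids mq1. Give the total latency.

27

A few of the cache1→web2 routes:
cache1→lb1→web2: 14 + 13 = 27
cache1→lb1→lb2→web2: 14 + 4 + 14 = 32
cache1→lb1→lb2→web1→web2: 14 + 4 + 3 + 9 = 30
cache1→lb1→lb2→web1→db1→web2: 14 + 4 + 3 + 2 + 4 = 27
cache1→lb1→web1→db1→web2: 14 + 13 + 2 + 4 = 33
The minimum is 27 ms.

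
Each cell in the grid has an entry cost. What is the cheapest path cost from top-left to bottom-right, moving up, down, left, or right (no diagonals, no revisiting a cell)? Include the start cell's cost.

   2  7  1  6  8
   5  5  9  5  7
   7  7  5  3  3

27

Take [0,0] -> [0,1] -> [0,2] -> [0,3] -> [1,3] -> [2,3] -> [2,4] for a total of 2 + 7 + 1 + 6 + 5 + 3 + 3 = 27.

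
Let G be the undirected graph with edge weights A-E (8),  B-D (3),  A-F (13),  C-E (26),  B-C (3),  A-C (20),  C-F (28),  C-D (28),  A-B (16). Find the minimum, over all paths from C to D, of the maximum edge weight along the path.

Comparing a few candidate routes:
C→F→A→B→D: max(28, 13, 16, 3) = 28
C→B→D: max(3, 3) = 3
C→A→B→D: max(20, 16, 3) = 20
C→E→A→B→D: max(26, 8, 16, 3) = 26
The minimum achievable maximum is 3.

3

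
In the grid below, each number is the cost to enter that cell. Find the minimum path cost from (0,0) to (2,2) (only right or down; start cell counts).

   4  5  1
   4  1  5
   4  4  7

20

Best path: (0,0) → (1,0) → (1,1) → (2,1) → (2,2)
Cost: 4 + 4 + 1 + 4 + 7 = 20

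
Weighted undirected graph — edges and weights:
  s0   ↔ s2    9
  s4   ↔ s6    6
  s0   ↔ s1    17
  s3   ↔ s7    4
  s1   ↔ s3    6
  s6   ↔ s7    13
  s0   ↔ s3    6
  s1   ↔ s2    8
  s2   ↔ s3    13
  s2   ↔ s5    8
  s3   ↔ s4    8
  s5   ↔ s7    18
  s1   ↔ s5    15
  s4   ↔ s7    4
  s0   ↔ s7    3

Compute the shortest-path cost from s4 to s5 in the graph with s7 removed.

29

A few of the s4→s5 routes:
s4 → s3 → s2 → s5: 8 + 13 + 8 = 29
s4 → s3 → s1 → s2 → s5: 8 + 6 + 8 + 8 = 30
s4 → s3 → s1 → s5: 8 + 6 + 15 = 29
Shortest: 29.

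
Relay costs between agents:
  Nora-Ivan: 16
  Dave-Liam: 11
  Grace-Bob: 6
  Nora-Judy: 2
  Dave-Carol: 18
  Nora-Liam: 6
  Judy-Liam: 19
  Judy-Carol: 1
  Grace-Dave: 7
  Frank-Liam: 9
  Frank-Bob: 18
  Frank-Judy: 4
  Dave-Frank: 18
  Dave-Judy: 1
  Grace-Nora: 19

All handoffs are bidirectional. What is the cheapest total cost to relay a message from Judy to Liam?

Comparing a few candidate routes:
Judy - Dave - Frank - Liam: 1 + 18 + 9 = 28
Judy - Dave - Liam: 1 + 11 = 12
Judy - Carol - Dave - Liam: 1 + 18 + 11 = 30
Judy - Frank - Liam: 4 + 9 = 13
Judy - Nora - Liam: 2 + 6 = 8
Judy - Liam: 19
The minimum is 8.

8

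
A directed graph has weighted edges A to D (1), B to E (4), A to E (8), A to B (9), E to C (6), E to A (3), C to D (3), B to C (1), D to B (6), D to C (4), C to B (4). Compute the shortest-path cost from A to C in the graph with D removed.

Paths from A to C avoiding D:
A - E - C: 8 + 6 = 14
A - B - C: 9 + 1 = 10
A - B - E - C: 9 + 4 + 6 = 19
The minimum is 10.

10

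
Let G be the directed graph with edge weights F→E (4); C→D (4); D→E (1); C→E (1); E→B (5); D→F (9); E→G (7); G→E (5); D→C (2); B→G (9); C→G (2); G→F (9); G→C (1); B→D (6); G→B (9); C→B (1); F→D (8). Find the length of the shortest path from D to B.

3

Some routes from D to B:
D-C-G-E-B: 2 + 2 + 5 + 5 = 14
D-C-G-B: 2 + 2 + 9 = 13
D-C-B: 2 + 1 = 3
D-E-B: 1 + 5 = 6
D-E-G-C-B: 1 + 7 + 1 + 1 = 10
D-C-E-B: 2 + 1 + 5 = 8
The minimum is 3.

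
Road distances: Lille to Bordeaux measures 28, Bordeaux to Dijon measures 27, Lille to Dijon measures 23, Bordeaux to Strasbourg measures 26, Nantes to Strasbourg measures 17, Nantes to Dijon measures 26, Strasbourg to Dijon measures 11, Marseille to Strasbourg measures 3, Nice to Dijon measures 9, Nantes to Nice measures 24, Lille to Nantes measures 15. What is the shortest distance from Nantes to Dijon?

Comparing a few candidate routes:
Nantes→Lille→Dijon: 15 + 23 = 38
Nantes→Nice→Dijon: 24 + 9 = 33
Nantes→Dijon: 26
Nantes→Strasbourg→Dijon: 17 + 11 = 28
Nantes→Strasbourg→Bordeaux→Dijon: 17 + 26 + 27 = 70
Best route has total 26.

26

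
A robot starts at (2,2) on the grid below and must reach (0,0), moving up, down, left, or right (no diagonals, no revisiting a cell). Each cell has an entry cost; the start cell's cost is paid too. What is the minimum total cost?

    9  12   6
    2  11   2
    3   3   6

One optimal route is r2c2 → r2c1 → r2c0 → r1c0 → r0c0.
Its cost is 6 + 3 + 3 + 2 + 9 = 23.

23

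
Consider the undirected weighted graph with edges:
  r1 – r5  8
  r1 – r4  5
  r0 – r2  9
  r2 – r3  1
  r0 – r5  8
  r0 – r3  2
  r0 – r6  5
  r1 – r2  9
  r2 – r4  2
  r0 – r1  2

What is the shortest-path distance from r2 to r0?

Comparing a few candidate routes:
r2 -> r0: 9
r2 -> r4 -> r1 -> r0: 2 + 5 + 2 = 9
r2 -> r3 -> r0: 1 + 2 = 3
Best route has total 3.

3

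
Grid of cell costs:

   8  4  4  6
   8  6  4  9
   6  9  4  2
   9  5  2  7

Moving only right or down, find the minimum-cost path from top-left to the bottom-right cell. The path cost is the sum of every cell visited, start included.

33

Cheapest: [0,0]→[0,1]→[0,2]→[1,2]→[2,2]→[2,3]→[3,3]
  8 + 4 + 4 + 4 + 4 + 2 + 7 = 33
For comparison, the top-then-right route costs 40.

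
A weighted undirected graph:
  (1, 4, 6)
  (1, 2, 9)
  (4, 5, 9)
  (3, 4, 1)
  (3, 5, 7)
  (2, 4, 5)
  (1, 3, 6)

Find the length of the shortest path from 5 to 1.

Routes from 5 to 1:
5→3→4→2→1: 7 + 1 + 5 + 9 = 22
5→4→1: 9 + 6 = 15
5→3→1: 7 + 6 = 13
5→4→3→1: 9 + 1 + 6 = 16
5→3→4→1: 7 + 1 + 6 = 14
5→4→2→1: 9 + 5 + 9 = 23
Best route has total 13.

13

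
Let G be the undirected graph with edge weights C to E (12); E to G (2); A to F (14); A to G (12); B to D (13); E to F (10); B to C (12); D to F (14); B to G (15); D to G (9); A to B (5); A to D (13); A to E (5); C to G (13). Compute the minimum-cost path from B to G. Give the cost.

Some routes from B to G:
B → G: 15
B → A → G: 5 + 12 = 17
B → A → E → G: 5 + 5 + 2 = 12
The minimum is 12.

12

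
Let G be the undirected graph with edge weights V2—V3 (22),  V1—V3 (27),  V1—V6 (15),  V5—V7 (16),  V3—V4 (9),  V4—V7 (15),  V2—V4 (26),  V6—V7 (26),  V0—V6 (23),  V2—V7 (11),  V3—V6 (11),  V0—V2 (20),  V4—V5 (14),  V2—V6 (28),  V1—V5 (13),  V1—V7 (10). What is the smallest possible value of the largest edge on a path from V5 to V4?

14

Some routes from V5 to V4:
V5-V1-V7-V4: max(13, 10, 15) = 15
V5-V4: max(14) = 14
V5-V7-V1-V6-V3-V4: max(16, 10, 15, 11, 9) = 16
V5-V1-V6-V3-V2-V7-V4: max(13, 15, 11, 22, 11, 15) = 22
V5-V1-V6-V3-V4: max(13, 15, 11, 9) = 15
V5-V7-V4: max(16, 15) = 16
Best route has worst link 14.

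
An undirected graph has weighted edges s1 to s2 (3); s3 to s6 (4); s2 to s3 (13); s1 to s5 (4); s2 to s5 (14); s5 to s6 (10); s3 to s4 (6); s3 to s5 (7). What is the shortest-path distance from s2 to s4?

Paths from s2 to s4:
s2→s3→s4: 13 + 6 = 19
s2→s5→s3→s4: 14 + 7 + 6 = 27
s2→s1→s5→s6→s3→s4: 3 + 4 + 10 + 4 + 6 = 27
s2→s5→s6→s3→s4: 14 + 10 + 4 + 6 = 34
s2→s1→s5→s3→s4: 3 + 4 + 7 + 6 = 20
Shortest: 19.

19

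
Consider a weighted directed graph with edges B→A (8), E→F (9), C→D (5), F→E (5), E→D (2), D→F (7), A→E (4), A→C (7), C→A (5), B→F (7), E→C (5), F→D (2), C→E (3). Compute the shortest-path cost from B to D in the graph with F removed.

14

Candidate routes:
B-A-C-E-D: 8 + 7 + 3 + 2 = 20
B-A-E-D: 8 + 4 + 2 = 14
B-A-C-D: 8 + 7 + 5 = 20
B-A-E-C-D: 8 + 4 + 5 + 5 = 22
Shortest: 14.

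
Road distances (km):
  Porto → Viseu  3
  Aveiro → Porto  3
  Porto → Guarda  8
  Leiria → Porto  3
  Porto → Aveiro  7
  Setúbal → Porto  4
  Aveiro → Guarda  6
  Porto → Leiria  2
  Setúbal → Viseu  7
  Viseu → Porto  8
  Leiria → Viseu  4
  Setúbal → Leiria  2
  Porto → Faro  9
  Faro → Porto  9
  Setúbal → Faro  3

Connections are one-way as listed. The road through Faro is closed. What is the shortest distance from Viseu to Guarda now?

Paths from Viseu to Guarda avoiding Faro:
Viseu→Porto→Aveiro→Guarda: 8 + 7 + 6 = 21
Viseu→Porto→Guarda: 8 + 8 = 16
The minimum is 16 km.

16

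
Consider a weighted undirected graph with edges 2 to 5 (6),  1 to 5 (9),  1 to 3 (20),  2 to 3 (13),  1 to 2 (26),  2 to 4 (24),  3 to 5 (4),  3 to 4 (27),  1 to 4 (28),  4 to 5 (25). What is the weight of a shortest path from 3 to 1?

13

Checking several routes:
3-2-1: 13 + 26 = 39
3-5-2-1: 4 + 6 + 26 = 36
3-1: 20
3-4-1: 27 + 28 = 55
3-2-5-1: 13 + 6 + 9 = 28
3-5-1: 4 + 9 = 13
Shortest: 13.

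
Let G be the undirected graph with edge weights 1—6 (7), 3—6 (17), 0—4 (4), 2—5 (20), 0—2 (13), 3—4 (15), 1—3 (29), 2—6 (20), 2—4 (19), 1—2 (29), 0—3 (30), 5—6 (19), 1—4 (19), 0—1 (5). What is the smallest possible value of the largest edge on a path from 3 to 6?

Comparing a few candidate routes:
3 → 6: max(17) = 17
3 → 4 → 1 → 6: max(15, 19, 7) = 19
3 → 4 → 2 → 5 → 6: max(15, 19, 20, 19) = 20
3 → 4 → 2 → 0 → 1 → 6: max(15, 19, 13, 5, 7) = 19
3 → 4 → 0 → 1 → 6: max(15, 4, 5, 7) = 15
The minimum achievable maximum is 15.

15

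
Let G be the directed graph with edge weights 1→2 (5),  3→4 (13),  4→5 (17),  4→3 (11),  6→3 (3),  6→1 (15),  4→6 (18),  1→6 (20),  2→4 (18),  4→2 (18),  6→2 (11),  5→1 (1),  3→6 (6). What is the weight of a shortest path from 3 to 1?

21

Candidate routes:
3-4-5-1: 13 + 17 + 1 = 31
3-4-6-1: 13 + 18 + 15 = 46
3-6-2-4-5-1: 6 + 11 + 18 + 17 + 1 = 53
3-6-1: 6 + 15 = 21
Shortest: 21.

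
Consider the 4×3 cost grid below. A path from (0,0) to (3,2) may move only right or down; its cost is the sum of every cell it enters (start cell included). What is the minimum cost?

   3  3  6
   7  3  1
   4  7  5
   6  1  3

Cheapest: (0,0) -> (0,1) -> (1,1) -> (1,2) -> (2,2) -> (3,2)
  3 + 3 + 3 + 1 + 5 + 3 = 18

18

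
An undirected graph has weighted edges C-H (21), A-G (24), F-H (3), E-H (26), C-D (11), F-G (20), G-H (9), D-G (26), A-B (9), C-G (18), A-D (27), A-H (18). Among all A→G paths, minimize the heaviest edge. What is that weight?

18

Checking several routes:
A-H-C-G: max(18, 21, 18) = 21
A-H-G: max(18, 9) = 18
A-H-F-G: max(18, 3, 20) = 20
Best route has worst link 18.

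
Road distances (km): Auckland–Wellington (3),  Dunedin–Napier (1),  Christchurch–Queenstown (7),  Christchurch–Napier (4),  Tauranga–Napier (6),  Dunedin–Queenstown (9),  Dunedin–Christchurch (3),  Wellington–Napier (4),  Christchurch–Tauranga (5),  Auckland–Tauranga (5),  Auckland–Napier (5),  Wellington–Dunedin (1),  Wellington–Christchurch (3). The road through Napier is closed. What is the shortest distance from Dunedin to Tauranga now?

8

A few of the Dunedin→Tauranga routes:
Dunedin-Christchurch-Tauranga: 3 + 5 = 8
Dunedin-Wellington-Christchurch-Tauranga: 1 + 3 + 5 = 9
Dunedin-Christchurch-Wellington-Auckland-Tauranga: 3 + 3 + 3 + 5 = 14
Dunedin-Wellington-Auckland-Tauranga: 1 + 3 + 5 = 9
Best route has total 8 km.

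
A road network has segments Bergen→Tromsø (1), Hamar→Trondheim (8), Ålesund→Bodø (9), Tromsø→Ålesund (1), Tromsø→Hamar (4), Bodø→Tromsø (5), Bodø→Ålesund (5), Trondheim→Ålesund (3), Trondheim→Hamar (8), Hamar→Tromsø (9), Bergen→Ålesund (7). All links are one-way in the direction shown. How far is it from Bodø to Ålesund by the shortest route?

5

Routes from Bodø to Ålesund:
Bodø→Tromsø→Hamar→Trondheim→Ålesund: 5 + 4 + 8 + 3 = 20
Bodø→Tromsø→Ålesund: 5 + 1 = 6
Bodø→Ålesund: 5
Shortest: 5.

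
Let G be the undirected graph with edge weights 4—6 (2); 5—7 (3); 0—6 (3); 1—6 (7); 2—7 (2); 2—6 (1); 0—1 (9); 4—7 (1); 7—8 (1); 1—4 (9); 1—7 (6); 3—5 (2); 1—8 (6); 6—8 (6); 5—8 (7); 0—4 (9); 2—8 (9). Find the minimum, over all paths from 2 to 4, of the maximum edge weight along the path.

2

A few of the 2→4 routes:
2-7-4: max(2, 1) = 2
2-7-1-8-6-4: max(2, 6, 6, 6, 2) = 6
2-6-8-1-7-4: max(1, 6, 6, 6, 1) = 6
2-6-4: max(1, 2) = 2
2-6-8-7-4: max(1, 6, 1, 1) = 6
The minimum achievable maximum is 2.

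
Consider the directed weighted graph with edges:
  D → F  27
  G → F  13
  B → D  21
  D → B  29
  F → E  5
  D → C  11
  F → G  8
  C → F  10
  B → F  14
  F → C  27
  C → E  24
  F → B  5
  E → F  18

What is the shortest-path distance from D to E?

Checking several routes:
D-F-E: 27 + 5 = 32
D-C-F-E: 11 + 10 + 5 = 26
D-C-E: 11 + 24 = 35
The minimum is 26.

26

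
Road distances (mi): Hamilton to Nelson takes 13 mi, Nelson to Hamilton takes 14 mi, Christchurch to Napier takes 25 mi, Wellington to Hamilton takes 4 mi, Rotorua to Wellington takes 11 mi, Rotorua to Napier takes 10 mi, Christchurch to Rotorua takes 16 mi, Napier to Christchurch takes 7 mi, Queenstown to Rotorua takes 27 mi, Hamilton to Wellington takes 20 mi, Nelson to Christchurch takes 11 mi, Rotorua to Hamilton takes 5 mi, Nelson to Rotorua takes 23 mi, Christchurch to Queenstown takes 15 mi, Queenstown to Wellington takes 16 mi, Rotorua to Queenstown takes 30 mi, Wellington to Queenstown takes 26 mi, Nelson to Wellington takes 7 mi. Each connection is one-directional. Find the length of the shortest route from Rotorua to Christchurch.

Routes from Rotorua to Christchurch:
Rotorua-Hamilton-Nelson-Christchurch: 5 + 13 + 11 = 29
Rotorua-Wellington-Hamilton-Nelson-Christchurch: 11 + 4 + 13 + 11 = 39
Rotorua-Napier-Christchurch: 10 + 7 = 17
Rotorua-Queenstown-Wellington-Hamilton-Nelson-Christchurch: 30 + 16 + 4 + 13 + 11 = 74
The minimum is 17 mi.

17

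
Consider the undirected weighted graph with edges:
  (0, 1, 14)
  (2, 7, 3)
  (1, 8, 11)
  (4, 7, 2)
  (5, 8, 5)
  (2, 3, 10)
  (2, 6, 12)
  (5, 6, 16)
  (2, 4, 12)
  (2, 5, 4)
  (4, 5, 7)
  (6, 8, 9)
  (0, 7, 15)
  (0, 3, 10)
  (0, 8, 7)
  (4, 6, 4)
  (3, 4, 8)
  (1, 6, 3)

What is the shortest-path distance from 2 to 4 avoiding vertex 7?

Some routes from 2 to 4 avoiding 7:
2-6-4: 12 + 4 = 16
2-5-4: 4 + 7 = 11
2-4: 12
The minimum is 11.

11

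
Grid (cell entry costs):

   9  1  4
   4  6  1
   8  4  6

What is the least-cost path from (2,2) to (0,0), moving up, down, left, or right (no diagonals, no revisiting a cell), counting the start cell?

Best path: (2,2)→(1,2)→(0,2)→(0,1)→(0,0)
Cost: 6 + 1 + 4 + 1 + 9 = 21

21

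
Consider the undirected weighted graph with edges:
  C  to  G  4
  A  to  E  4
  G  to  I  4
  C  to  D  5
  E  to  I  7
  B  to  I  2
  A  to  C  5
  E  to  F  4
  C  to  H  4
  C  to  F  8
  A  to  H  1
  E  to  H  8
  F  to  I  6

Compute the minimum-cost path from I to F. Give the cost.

Checking several routes:
I-F: 6
I-E-F: 7 + 4 = 11
I-G-C-F: 4 + 4 + 8 = 16
The minimum is 6.

6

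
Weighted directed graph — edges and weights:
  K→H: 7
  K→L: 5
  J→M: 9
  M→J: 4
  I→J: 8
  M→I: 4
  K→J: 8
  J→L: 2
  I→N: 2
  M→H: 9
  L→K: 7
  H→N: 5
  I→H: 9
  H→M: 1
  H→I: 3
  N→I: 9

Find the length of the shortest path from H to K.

Routes from H to K:
H -> M -> J -> L -> K: 1 + 4 + 2 + 7 = 14
H -> I -> J -> L -> K: 3 + 8 + 2 + 7 = 20
H -> M -> I -> J -> L -> K: 1 + 4 + 8 + 2 + 7 = 22
H -> N -> I -> J -> L -> K: 5 + 9 + 8 + 2 + 7 = 31
Best route has total 14.

14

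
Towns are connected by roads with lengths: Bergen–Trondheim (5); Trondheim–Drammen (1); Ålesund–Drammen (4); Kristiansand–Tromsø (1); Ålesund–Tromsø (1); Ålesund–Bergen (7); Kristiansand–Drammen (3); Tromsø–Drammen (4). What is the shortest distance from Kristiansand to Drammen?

3

Routes from Kristiansand to Drammen:
Kristiansand - Tromsø - Ålesund - Drammen: 1 + 1 + 4 = 6
Kristiansand - Drammen: 3
Kristiansand - Tromsø - Ålesund - Bergen - Trondheim - Drammen: 1 + 1 + 7 + 5 + 1 = 15
Kristiansand - Tromsø - Drammen: 1 + 4 = 5
The minimum is 3.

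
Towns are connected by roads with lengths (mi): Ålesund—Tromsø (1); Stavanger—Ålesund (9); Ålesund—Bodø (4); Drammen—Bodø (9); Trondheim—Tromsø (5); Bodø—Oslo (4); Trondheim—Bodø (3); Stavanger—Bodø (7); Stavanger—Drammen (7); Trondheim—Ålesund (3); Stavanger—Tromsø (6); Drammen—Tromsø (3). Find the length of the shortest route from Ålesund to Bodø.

4

Comparing a few candidate routes:
Ålesund-Tromsø-Drammen-Bodø: 1 + 3 + 9 = 13
Ålesund-Tromsø-Trondheim-Bodø: 1 + 5 + 3 = 9
Ålesund-Trondheim-Bodø: 3 + 3 = 6
Ålesund-Tromsø-Stavanger-Bodø: 1 + 6 + 7 = 14
Ålesund-Bodø: 4
Best route has total 4 mi.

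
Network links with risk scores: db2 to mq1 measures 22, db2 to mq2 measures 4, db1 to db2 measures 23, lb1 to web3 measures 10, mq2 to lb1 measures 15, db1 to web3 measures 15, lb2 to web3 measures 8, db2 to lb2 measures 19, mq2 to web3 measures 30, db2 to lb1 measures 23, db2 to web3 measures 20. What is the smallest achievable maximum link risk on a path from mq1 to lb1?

A few of the mq1→lb1 routes:
mq1-db2-mq2-lb1: max(22, 4, 15) = 22
mq1-db2-web3-lb1: max(22, 20, 10) = 22
mq1-db2-lb2-web3-lb1: max(22, 19, 8, 10) = 22
mq1-db2-db1-web3-mq2-lb1: max(22, 23, 15, 30, 15) = 30
mq1-db2-db1-web3-lb1: max(22, 23, 15, 10) = 23
mq1-db2-lb1: max(22, 23) = 23
Best route has worst link 22.

22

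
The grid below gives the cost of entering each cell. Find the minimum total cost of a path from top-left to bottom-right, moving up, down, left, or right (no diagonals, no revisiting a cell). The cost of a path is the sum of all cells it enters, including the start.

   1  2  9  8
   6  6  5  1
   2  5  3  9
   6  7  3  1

21

Take (0,0) -> (0,1) -> (1,1) -> (1,2) -> (2,2) -> (3,2) -> (3,3) for a total of 1 + 2 + 6 + 5 + 3 + 3 + 1 = 21.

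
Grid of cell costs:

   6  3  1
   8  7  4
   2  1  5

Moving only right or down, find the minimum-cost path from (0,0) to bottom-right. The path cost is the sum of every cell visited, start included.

19

Path [0,0] → [0,1] → [0,2] → [1,2] → [2,2]: 6 + 3 + 1 + 4 + 5 = 19.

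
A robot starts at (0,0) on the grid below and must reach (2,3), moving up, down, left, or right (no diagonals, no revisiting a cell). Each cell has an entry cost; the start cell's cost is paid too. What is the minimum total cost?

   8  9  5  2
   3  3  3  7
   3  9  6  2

Take (0,0) → (1,0) → (1,1) → (1,2) → (2,2) → (2,3) for a total of 8 + 3 + 3 + 3 + 6 + 2 = 25.

25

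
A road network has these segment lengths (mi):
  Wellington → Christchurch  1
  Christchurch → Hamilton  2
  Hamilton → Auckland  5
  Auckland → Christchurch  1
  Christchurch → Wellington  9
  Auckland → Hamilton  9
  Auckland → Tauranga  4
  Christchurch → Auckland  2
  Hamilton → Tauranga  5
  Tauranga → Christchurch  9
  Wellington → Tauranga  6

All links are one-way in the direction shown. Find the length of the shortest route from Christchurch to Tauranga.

6

Checking several routes:
Christchurch → Auckland → Tauranga: 2 + 4 = 6
Christchurch → Hamilton → Auckland → Tauranga: 2 + 5 + 4 = 11
Christchurch → Hamilton → Tauranga: 2 + 5 = 7
Shortest: 6 mi.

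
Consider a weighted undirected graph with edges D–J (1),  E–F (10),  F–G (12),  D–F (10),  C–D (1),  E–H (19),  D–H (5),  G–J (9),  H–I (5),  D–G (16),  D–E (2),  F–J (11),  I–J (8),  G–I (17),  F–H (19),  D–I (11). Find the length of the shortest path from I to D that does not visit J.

Checking several routes:
I -> H -> D: 5 + 5 = 10
I -> D: 11
I -> H -> E -> D: 5 + 19 + 2 = 26
Shortest: 10.

10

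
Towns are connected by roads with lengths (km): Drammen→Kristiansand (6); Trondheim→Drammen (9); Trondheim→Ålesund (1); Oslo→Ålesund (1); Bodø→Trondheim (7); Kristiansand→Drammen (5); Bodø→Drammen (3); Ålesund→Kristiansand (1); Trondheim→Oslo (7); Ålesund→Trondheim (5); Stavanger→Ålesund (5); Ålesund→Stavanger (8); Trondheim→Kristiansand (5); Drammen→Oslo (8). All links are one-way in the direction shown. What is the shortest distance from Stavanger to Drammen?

11

Paths from Stavanger to Drammen:
Stavanger-Ålesund-Trondheim-Kristiansand-Drammen: 5 + 5 + 5 + 5 = 20
Stavanger-Ålesund-Trondheim-Drammen: 5 + 5 + 9 = 19
Stavanger-Ålesund-Kristiansand-Drammen: 5 + 1 + 5 = 11
The minimum is 11 km.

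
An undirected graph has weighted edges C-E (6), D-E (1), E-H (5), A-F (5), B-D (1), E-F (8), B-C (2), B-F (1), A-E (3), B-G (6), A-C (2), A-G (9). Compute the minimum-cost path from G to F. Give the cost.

A few of the G→F routes:
G → A → F: 9 + 5 = 14
G → A → E → D → B → F: 9 + 3 + 1 + 1 + 1 = 15
G → B → F: 6 + 1 = 7
G → B → C → A → F: 6 + 2 + 2 + 5 = 15
G → A → C → B → F: 9 + 2 + 2 + 1 = 14
Shortest: 7.

7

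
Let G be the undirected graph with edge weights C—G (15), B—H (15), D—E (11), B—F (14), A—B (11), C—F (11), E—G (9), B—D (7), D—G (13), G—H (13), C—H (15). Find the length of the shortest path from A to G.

31

Comparing a few candidate routes:
A→B→D→E→G: 11 + 7 + 11 + 9 = 38
A→B→D→G: 11 + 7 + 13 = 31
A→B→H→G: 11 + 15 + 13 = 39
Best route has total 31.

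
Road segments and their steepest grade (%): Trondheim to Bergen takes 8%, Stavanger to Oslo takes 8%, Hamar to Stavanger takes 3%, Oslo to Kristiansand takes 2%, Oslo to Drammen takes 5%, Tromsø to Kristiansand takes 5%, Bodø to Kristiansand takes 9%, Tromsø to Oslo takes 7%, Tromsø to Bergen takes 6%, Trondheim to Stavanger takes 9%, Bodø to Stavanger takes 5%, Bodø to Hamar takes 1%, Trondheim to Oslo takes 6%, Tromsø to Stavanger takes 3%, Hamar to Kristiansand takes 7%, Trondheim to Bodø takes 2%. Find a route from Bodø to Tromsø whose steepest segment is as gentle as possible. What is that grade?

3

A few of the Bodø→Tromsø routes:
Bodø → Hamar → Stavanger → Tromsø: max(1, 3, 3) = 3
Bodø → Trondheim → Oslo → Tromsø: max(2, 6, 7) = 7
Bodø → Trondheim → Oslo → Kristiansand → Hamar → Stavanger → Tromsø: max(2, 6, 2, 7, 3, 3) = 7
Bodø → Stavanger → Tromsø: max(5, 3) = 5
Bodø → Trondheim → Oslo → Kristiansand → Tromsø: max(2, 6, 2, 5) = 6
Smallest bottleneck: 3%.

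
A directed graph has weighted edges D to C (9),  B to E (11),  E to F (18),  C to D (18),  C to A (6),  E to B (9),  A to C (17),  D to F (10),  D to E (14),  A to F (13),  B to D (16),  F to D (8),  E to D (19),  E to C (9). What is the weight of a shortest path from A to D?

21

Paths from A to D:
A-F-D: 13 + 8 = 21
A-C-D: 17 + 18 = 35
Best route has total 21.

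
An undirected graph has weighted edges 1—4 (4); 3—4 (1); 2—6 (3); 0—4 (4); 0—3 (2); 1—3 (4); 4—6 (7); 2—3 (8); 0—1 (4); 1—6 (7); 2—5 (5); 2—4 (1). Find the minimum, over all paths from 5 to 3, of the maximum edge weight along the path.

A few of the 5→3 routes:
5-2-4-1-0-3: max(5, 1, 4, 4, 2) = 5
5-2-4-3: max(5, 1, 1) = 5
5-2-4-1-3: max(5, 1, 4, 4) = 5
Best route has worst link 5.

5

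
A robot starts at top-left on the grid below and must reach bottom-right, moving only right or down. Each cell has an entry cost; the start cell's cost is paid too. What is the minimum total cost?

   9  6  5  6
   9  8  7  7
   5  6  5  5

One optimal route is r0c0 -> r0c1 -> r0c2 -> r1c2 -> r2c2 -> r2c3.
Its cost is 9 + 6 + 5 + 7 + 5 + 5 = 37.
For comparison, the top-then-right route costs 38.

37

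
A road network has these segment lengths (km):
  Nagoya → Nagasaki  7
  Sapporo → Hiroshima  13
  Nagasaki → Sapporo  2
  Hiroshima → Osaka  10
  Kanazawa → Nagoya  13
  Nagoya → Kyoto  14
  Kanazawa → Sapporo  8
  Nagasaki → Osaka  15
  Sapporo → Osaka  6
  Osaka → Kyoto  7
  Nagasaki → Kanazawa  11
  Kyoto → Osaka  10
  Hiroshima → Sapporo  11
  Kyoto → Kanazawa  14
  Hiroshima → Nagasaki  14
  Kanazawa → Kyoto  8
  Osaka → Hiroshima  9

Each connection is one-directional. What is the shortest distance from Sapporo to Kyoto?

Some routes from Sapporo to Kyoto:
Sapporo -> Osaka -> Hiroshima -> Nagasaki -> Kanazawa -> Kyoto: 6 + 9 + 14 + 11 + 8 = 48
Sapporo -> Osaka -> Kyoto: 6 + 7 = 13
Sapporo -> Hiroshima -> Nagasaki -> Kanazawa -> Kyoto: 13 + 14 + 11 + 8 = 46
Sapporo -> Hiroshima -> Osaka -> Kyoto: 13 + 10 + 7 = 30
Shortest: 13 km.

13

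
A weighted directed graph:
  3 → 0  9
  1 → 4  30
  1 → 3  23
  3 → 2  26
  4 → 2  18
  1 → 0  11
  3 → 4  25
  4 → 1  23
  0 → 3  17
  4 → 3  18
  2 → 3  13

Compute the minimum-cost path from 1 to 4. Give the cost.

30

Routes from 1 to 4:
1-3-4: 23 + 25 = 48
1-4: 30
1-0-3-4: 11 + 17 + 25 = 53
Best route has total 30.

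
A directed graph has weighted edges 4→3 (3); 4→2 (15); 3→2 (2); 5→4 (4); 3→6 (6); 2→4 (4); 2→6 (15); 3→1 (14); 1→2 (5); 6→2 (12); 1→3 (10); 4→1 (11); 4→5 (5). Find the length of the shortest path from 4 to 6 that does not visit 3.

Paths from 4 to 6 avoiding 3:
4 - 2 - 6: 15 + 15 = 30
4 - 1 - 2 - 6: 11 + 5 + 15 = 31
Best route has total 30.

30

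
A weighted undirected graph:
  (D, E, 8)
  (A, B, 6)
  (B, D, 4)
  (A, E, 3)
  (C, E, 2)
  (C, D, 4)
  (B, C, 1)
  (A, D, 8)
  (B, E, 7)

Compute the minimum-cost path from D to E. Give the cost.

6

Some routes from D to E:
D - C - B - E: 4 + 1 + 7 = 12
D - B - C - E: 4 + 1 + 2 = 7
D - A - E: 8 + 3 = 11
D - B - E: 4 + 7 = 11
D - C - E: 4 + 2 = 6
D - E: 8
Best route has total 6.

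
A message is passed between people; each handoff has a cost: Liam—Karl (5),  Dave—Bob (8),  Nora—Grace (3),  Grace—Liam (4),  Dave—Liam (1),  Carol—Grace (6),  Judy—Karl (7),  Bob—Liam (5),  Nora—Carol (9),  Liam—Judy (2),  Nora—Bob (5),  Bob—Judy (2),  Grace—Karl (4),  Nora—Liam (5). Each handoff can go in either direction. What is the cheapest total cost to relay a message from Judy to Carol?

12

Comparing a few candidate routes:
Judy→Karl→Grace→Carol: 7 + 4 + 6 = 17
Judy→Liam→Nora→Grace→Carol: 2 + 5 + 3 + 6 = 16
Judy→Liam→Nora→Carol: 2 + 5 + 9 = 16
Judy→Bob→Nora→Carol: 2 + 5 + 9 = 16
Judy→Bob→Nora→Grace→Carol: 2 + 5 + 3 + 6 = 16
Judy→Liam→Grace→Carol: 2 + 4 + 6 = 12
Best route has total 12.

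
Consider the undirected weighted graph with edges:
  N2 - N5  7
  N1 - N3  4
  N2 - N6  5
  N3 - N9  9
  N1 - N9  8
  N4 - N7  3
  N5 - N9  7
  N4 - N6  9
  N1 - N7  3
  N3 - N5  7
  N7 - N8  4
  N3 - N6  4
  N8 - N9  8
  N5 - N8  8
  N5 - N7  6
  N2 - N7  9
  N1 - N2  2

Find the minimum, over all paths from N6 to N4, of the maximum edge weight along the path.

Some routes from N6 to N4:
N6 -> N3 -> N1 -> N7 -> N4: max(4, 4, 3, 3) = 4
N6 -> N3 -> N5 -> N2 -> N1 -> N7 -> N4: max(4, 7, 7, 2, 3, 3) = 7
N6 -> N2 -> N1 -> N7 -> N4: max(5, 2, 3, 3) = 5
Smallest bottleneck: 4.

4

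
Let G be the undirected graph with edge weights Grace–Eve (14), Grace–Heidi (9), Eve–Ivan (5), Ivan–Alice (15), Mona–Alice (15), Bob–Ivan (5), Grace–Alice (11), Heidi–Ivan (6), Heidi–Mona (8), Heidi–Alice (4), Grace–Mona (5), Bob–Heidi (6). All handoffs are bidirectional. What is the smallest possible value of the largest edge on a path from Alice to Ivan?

A few of the Alice→Ivan routes:
Alice → Heidi → Bob → Ivan: max(4, 6, 5) = 6
Alice → Grace → Heidi → Ivan: max(11, 9, 6) = 11
Alice → Heidi → Ivan: max(4, 6) = 6
Best route has worst link 6.

6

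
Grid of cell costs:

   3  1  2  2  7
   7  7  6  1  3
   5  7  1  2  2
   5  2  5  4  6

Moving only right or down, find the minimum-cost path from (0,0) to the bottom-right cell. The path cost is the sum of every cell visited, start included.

19

Path (0,0) -> (0,1) -> (0,2) -> (0,3) -> (1,3) -> (2,3) -> (2,4) -> (3,4): 3 + 1 + 2 + 2 + 1 + 2 + 2 + 6 = 19.
For comparison, the top-then-right route costs 26.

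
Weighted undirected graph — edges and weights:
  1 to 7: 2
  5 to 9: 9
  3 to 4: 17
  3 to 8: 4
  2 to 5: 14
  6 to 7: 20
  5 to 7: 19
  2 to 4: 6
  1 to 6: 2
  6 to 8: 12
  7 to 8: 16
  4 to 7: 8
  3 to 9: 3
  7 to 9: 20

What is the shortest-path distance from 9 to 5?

Comparing a few candidate routes:
9→3→4→7→5: 3 + 17 + 8 + 19 = 47
9→3→4→2→5: 3 + 17 + 6 + 14 = 40
9→5: 9
9→3→8→6→1→7→5: 3 + 4 + 12 + 2 + 2 + 19 = 42
9→7→5: 20 + 19 = 39
9→3→8→7→5: 3 + 4 + 16 + 19 = 42
The minimum is 9.

9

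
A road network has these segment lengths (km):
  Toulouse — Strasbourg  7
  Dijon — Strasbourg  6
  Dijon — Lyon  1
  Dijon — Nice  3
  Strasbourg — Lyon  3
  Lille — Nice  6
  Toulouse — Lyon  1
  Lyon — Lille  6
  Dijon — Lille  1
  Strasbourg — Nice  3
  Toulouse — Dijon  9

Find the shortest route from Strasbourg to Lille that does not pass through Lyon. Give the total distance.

Checking several routes:
Strasbourg→Nice→Dijon→Lille: 3 + 3 + 1 = 7
Strasbourg→Nice→Lille: 3 + 6 = 9
Strasbourg→Dijon→Lille: 6 + 1 = 7
The minimum is 7 km.

7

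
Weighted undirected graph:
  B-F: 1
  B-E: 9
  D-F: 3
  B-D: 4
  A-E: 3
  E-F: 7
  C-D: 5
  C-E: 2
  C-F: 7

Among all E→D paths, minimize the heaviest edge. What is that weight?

A few of the E→D routes:
E→C→F→B→D: max(2, 7, 1, 4) = 7
E→C→F→D: max(2, 7, 3) = 7
E→C→D: max(2, 5) = 5
Smallest bottleneck: 5.

5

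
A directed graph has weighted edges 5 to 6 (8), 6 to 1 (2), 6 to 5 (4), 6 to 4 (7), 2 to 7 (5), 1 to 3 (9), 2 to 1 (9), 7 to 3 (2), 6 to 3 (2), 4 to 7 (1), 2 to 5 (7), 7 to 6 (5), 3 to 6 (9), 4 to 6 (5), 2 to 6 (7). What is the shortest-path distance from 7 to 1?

7

Paths from 7 to 1:
7 → 6 → 1: 5 + 2 = 7
7 → 3 → 6 → 1: 2 + 9 + 2 = 13
Shortest: 7.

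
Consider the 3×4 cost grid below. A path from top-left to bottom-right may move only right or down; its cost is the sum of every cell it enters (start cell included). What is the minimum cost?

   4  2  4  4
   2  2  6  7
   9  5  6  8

One optimal route is r0c0 → r0c1 → r1c1 → r2c1 → r2c2 → r2c3.
Its cost is 4 + 2 + 2 + 5 + 6 + 8 = 27.

27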